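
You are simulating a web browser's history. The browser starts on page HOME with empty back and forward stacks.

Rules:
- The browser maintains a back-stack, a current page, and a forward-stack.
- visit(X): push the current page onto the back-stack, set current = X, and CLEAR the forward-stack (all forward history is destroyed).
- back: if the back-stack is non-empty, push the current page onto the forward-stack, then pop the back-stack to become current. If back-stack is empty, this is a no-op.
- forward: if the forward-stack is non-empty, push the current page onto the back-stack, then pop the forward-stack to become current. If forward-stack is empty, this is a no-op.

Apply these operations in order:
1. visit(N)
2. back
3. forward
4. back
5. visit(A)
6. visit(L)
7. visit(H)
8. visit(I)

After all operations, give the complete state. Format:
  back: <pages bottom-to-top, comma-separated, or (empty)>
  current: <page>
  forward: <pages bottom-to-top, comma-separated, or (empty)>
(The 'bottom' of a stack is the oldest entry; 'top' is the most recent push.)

Answer: back: HOME,A,L,H
current: I
forward: (empty)

Derivation:
After 1 (visit(N)): cur=N back=1 fwd=0
After 2 (back): cur=HOME back=0 fwd=1
After 3 (forward): cur=N back=1 fwd=0
After 4 (back): cur=HOME back=0 fwd=1
After 5 (visit(A)): cur=A back=1 fwd=0
After 6 (visit(L)): cur=L back=2 fwd=0
After 7 (visit(H)): cur=H back=3 fwd=0
After 8 (visit(I)): cur=I back=4 fwd=0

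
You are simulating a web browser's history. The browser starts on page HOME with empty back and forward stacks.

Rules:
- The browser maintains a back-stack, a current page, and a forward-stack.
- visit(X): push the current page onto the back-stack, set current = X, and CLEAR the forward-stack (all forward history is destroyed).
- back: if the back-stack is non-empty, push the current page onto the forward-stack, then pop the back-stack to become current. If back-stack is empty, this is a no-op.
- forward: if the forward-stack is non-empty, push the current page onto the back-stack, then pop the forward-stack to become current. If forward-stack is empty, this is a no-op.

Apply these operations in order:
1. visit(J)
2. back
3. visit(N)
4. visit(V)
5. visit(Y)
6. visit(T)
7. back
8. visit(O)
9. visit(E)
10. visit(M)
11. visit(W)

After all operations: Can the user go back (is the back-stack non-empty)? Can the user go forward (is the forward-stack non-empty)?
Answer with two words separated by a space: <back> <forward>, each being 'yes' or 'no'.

After 1 (visit(J)): cur=J back=1 fwd=0
After 2 (back): cur=HOME back=0 fwd=1
After 3 (visit(N)): cur=N back=1 fwd=0
After 4 (visit(V)): cur=V back=2 fwd=0
After 5 (visit(Y)): cur=Y back=3 fwd=0
After 6 (visit(T)): cur=T back=4 fwd=0
After 7 (back): cur=Y back=3 fwd=1
After 8 (visit(O)): cur=O back=4 fwd=0
After 9 (visit(E)): cur=E back=5 fwd=0
After 10 (visit(M)): cur=M back=6 fwd=0
After 11 (visit(W)): cur=W back=7 fwd=0

Answer: yes no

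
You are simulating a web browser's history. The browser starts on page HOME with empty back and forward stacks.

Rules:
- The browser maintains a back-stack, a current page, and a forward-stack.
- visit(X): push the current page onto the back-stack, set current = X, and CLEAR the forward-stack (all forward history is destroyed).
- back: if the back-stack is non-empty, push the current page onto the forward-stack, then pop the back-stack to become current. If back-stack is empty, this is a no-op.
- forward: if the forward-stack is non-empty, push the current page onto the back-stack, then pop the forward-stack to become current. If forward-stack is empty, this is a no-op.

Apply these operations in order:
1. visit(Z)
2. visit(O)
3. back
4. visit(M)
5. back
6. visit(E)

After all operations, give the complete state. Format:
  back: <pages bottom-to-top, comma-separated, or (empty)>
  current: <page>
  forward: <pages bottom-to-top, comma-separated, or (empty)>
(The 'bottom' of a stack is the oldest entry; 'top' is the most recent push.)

After 1 (visit(Z)): cur=Z back=1 fwd=0
After 2 (visit(O)): cur=O back=2 fwd=0
After 3 (back): cur=Z back=1 fwd=1
After 4 (visit(M)): cur=M back=2 fwd=0
After 5 (back): cur=Z back=1 fwd=1
After 6 (visit(E)): cur=E back=2 fwd=0

Answer: back: HOME,Z
current: E
forward: (empty)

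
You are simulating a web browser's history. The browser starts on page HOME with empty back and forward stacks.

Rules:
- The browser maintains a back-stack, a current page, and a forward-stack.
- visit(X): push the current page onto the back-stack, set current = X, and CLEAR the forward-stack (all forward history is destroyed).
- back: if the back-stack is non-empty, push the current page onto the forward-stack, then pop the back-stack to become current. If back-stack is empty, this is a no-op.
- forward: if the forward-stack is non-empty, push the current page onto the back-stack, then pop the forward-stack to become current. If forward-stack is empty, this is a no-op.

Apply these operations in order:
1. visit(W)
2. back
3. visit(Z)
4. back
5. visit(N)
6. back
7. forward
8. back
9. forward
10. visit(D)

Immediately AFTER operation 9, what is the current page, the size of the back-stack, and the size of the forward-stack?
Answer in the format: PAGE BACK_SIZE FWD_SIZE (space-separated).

After 1 (visit(W)): cur=W back=1 fwd=0
After 2 (back): cur=HOME back=0 fwd=1
After 3 (visit(Z)): cur=Z back=1 fwd=0
After 4 (back): cur=HOME back=0 fwd=1
After 5 (visit(N)): cur=N back=1 fwd=0
After 6 (back): cur=HOME back=0 fwd=1
After 7 (forward): cur=N back=1 fwd=0
After 8 (back): cur=HOME back=0 fwd=1
After 9 (forward): cur=N back=1 fwd=0

N 1 0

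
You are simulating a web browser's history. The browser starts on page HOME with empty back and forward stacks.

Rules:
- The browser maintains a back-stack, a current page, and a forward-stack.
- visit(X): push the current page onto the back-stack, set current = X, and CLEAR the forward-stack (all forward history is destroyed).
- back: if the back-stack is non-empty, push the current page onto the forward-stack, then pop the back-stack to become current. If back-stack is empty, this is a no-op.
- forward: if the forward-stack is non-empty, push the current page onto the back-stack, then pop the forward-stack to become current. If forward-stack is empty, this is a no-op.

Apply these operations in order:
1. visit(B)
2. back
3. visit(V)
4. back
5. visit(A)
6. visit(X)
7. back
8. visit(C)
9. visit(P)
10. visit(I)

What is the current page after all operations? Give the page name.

After 1 (visit(B)): cur=B back=1 fwd=0
After 2 (back): cur=HOME back=0 fwd=1
After 3 (visit(V)): cur=V back=1 fwd=0
After 4 (back): cur=HOME back=0 fwd=1
After 5 (visit(A)): cur=A back=1 fwd=0
After 6 (visit(X)): cur=X back=2 fwd=0
After 7 (back): cur=A back=1 fwd=1
After 8 (visit(C)): cur=C back=2 fwd=0
After 9 (visit(P)): cur=P back=3 fwd=0
After 10 (visit(I)): cur=I back=4 fwd=0

Answer: I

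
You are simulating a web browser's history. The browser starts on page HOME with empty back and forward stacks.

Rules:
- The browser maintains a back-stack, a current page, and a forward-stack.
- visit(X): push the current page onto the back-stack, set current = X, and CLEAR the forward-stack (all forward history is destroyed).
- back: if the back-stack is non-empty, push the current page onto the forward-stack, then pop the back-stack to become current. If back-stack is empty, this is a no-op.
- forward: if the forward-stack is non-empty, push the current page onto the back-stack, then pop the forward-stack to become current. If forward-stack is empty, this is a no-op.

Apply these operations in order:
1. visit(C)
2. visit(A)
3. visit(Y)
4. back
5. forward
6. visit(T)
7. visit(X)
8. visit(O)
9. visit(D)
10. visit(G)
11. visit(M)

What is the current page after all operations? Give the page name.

After 1 (visit(C)): cur=C back=1 fwd=0
After 2 (visit(A)): cur=A back=2 fwd=0
After 3 (visit(Y)): cur=Y back=3 fwd=0
After 4 (back): cur=A back=2 fwd=1
After 5 (forward): cur=Y back=3 fwd=0
After 6 (visit(T)): cur=T back=4 fwd=0
After 7 (visit(X)): cur=X back=5 fwd=0
After 8 (visit(O)): cur=O back=6 fwd=0
After 9 (visit(D)): cur=D back=7 fwd=0
After 10 (visit(G)): cur=G back=8 fwd=0
After 11 (visit(M)): cur=M back=9 fwd=0

Answer: M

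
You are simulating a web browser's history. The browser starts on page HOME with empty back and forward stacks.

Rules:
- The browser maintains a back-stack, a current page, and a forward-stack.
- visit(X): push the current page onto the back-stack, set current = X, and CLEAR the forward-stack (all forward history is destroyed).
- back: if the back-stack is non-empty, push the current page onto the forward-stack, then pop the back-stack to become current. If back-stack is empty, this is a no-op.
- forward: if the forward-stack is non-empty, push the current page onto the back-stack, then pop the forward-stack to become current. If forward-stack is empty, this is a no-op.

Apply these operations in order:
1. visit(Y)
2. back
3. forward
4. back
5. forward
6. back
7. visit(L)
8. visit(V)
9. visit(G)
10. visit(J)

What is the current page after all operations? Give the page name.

After 1 (visit(Y)): cur=Y back=1 fwd=0
After 2 (back): cur=HOME back=0 fwd=1
After 3 (forward): cur=Y back=1 fwd=0
After 4 (back): cur=HOME back=0 fwd=1
After 5 (forward): cur=Y back=1 fwd=0
After 6 (back): cur=HOME back=0 fwd=1
After 7 (visit(L)): cur=L back=1 fwd=0
After 8 (visit(V)): cur=V back=2 fwd=0
After 9 (visit(G)): cur=G back=3 fwd=0
After 10 (visit(J)): cur=J back=4 fwd=0

Answer: J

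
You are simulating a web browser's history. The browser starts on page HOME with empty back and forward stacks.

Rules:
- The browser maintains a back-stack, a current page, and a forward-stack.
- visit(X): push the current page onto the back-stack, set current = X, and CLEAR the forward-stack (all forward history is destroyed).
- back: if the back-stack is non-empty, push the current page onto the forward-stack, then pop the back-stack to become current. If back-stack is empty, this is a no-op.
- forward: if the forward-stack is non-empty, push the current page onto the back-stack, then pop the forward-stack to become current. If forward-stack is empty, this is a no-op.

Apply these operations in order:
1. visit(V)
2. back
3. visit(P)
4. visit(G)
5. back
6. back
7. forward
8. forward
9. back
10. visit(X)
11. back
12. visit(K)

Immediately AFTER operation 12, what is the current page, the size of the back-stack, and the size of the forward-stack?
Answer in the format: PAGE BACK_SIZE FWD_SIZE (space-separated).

After 1 (visit(V)): cur=V back=1 fwd=0
After 2 (back): cur=HOME back=0 fwd=1
After 3 (visit(P)): cur=P back=1 fwd=0
After 4 (visit(G)): cur=G back=2 fwd=0
After 5 (back): cur=P back=1 fwd=1
After 6 (back): cur=HOME back=0 fwd=2
After 7 (forward): cur=P back=1 fwd=1
After 8 (forward): cur=G back=2 fwd=0
After 9 (back): cur=P back=1 fwd=1
After 10 (visit(X)): cur=X back=2 fwd=0
After 11 (back): cur=P back=1 fwd=1
After 12 (visit(K)): cur=K back=2 fwd=0

K 2 0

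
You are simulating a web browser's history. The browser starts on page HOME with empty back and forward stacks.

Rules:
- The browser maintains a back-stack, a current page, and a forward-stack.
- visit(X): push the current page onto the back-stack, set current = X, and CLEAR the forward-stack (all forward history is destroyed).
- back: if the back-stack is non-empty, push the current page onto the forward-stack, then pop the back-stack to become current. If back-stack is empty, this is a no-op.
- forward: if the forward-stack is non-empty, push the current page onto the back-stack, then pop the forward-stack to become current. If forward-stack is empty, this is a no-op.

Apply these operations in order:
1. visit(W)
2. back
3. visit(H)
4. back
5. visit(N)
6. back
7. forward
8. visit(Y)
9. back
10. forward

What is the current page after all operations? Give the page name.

After 1 (visit(W)): cur=W back=1 fwd=0
After 2 (back): cur=HOME back=0 fwd=1
After 3 (visit(H)): cur=H back=1 fwd=0
After 4 (back): cur=HOME back=0 fwd=1
After 5 (visit(N)): cur=N back=1 fwd=0
After 6 (back): cur=HOME back=0 fwd=1
After 7 (forward): cur=N back=1 fwd=0
After 8 (visit(Y)): cur=Y back=2 fwd=0
After 9 (back): cur=N back=1 fwd=1
After 10 (forward): cur=Y back=2 fwd=0

Answer: Y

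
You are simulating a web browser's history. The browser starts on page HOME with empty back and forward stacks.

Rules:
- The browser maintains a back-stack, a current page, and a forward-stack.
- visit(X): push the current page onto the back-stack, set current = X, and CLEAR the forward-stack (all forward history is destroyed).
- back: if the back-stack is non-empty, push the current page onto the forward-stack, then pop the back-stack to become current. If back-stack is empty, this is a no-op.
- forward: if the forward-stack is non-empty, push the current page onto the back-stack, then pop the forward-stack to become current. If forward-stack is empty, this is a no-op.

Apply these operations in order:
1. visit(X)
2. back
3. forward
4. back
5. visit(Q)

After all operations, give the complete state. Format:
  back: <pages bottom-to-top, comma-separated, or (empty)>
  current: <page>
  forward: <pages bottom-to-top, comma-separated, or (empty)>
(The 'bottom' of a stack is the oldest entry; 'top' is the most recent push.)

Answer: back: HOME
current: Q
forward: (empty)

Derivation:
After 1 (visit(X)): cur=X back=1 fwd=0
After 2 (back): cur=HOME back=0 fwd=1
After 3 (forward): cur=X back=1 fwd=0
After 4 (back): cur=HOME back=0 fwd=1
After 5 (visit(Q)): cur=Q back=1 fwd=0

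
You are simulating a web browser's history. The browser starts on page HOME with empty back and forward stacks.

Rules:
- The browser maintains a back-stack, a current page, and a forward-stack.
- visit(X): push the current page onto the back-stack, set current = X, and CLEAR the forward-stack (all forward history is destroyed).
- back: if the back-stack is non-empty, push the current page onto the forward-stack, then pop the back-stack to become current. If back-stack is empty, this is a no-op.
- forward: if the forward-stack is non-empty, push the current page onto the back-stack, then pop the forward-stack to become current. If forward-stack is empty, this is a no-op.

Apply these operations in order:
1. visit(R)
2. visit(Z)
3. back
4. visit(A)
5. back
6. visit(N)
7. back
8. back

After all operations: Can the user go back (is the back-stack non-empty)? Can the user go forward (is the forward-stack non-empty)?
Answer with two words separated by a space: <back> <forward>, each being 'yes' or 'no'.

After 1 (visit(R)): cur=R back=1 fwd=0
After 2 (visit(Z)): cur=Z back=2 fwd=0
After 3 (back): cur=R back=1 fwd=1
After 4 (visit(A)): cur=A back=2 fwd=0
After 5 (back): cur=R back=1 fwd=1
After 6 (visit(N)): cur=N back=2 fwd=0
After 7 (back): cur=R back=1 fwd=1
After 8 (back): cur=HOME back=0 fwd=2

Answer: no yes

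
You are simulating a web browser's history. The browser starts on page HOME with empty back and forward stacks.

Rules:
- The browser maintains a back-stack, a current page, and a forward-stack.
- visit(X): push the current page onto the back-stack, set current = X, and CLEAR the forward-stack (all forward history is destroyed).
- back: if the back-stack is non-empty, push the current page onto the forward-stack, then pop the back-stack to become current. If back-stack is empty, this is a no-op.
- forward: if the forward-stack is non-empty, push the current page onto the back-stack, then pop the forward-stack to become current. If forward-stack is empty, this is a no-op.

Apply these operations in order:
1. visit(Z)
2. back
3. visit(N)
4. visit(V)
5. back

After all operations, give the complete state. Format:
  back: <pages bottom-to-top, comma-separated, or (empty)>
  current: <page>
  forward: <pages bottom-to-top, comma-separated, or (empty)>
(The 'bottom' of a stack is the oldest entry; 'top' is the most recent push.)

Answer: back: HOME
current: N
forward: V

Derivation:
After 1 (visit(Z)): cur=Z back=1 fwd=0
After 2 (back): cur=HOME back=0 fwd=1
After 3 (visit(N)): cur=N back=1 fwd=0
After 4 (visit(V)): cur=V back=2 fwd=0
After 5 (back): cur=N back=1 fwd=1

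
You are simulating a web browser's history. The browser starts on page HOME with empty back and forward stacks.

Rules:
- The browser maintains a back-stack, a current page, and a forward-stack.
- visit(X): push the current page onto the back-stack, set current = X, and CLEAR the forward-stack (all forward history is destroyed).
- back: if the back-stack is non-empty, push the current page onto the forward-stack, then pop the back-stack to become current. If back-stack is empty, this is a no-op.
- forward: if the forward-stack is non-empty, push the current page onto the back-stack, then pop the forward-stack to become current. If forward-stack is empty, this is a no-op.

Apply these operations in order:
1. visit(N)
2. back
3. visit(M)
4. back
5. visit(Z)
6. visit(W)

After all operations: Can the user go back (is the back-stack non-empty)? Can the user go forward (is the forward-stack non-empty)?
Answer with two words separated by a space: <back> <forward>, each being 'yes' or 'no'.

Answer: yes no

Derivation:
After 1 (visit(N)): cur=N back=1 fwd=0
After 2 (back): cur=HOME back=0 fwd=1
After 3 (visit(M)): cur=M back=1 fwd=0
After 4 (back): cur=HOME back=0 fwd=1
After 5 (visit(Z)): cur=Z back=1 fwd=0
After 6 (visit(W)): cur=W back=2 fwd=0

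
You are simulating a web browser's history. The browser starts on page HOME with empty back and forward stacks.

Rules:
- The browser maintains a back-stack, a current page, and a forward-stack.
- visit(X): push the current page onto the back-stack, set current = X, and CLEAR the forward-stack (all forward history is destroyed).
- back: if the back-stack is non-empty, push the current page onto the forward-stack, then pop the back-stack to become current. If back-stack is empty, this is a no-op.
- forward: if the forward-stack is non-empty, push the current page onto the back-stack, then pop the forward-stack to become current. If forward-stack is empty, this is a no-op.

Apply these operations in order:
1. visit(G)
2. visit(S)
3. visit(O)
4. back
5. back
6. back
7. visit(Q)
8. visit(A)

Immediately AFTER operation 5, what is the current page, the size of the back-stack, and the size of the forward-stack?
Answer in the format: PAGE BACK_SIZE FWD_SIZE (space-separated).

After 1 (visit(G)): cur=G back=1 fwd=0
After 2 (visit(S)): cur=S back=2 fwd=0
After 3 (visit(O)): cur=O back=3 fwd=0
After 4 (back): cur=S back=2 fwd=1
After 5 (back): cur=G back=1 fwd=2

G 1 2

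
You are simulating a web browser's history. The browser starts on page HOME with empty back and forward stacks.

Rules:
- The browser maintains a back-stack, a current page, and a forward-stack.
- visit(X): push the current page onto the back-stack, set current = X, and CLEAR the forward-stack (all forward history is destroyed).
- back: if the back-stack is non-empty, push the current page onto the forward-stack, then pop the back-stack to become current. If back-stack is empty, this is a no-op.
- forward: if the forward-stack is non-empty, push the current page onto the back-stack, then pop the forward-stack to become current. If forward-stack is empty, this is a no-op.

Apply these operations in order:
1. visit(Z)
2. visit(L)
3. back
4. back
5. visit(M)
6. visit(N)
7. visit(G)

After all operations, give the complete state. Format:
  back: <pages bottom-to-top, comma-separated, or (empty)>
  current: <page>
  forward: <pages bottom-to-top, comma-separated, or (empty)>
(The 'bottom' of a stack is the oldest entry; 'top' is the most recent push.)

Answer: back: HOME,M,N
current: G
forward: (empty)

Derivation:
After 1 (visit(Z)): cur=Z back=1 fwd=0
After 2 (visit(L)): cur=L back=2 fwd=0
After 3 (back): cur=Z back=1 fwd=1
After 4 (back): cur=HOME back=0 fwd=2
After 5 (visit(M)): cur=M back=1 fwd=0
After 6 (visit(N)): cur=N back=2 fwd=0
After 7 (visit(G)): cur=G back=3 fwd=0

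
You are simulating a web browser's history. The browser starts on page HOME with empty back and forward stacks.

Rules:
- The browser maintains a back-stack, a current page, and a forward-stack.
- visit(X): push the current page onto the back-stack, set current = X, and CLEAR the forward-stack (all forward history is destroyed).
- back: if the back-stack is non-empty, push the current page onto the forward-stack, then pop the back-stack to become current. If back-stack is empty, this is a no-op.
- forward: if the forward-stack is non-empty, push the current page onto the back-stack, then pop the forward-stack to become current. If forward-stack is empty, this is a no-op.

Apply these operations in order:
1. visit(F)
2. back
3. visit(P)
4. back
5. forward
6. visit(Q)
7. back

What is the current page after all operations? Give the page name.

Answer: P

Derivation:
After 1 (visit(F)): cur=F back=1 fwd=0
After 2 (back): cur=HOME back=0 fwd=1
After 3 (visit(P)): cur=P back=1 fwd=0
After 4 (back): cur=HOME back=0 fwd=1
After 5 (forward): cur=P back=1 fwd=0
After 6 (visit(Q)): cur=Q back=2 fwd=0
After 7 (back): cur=P back=1 fwd=1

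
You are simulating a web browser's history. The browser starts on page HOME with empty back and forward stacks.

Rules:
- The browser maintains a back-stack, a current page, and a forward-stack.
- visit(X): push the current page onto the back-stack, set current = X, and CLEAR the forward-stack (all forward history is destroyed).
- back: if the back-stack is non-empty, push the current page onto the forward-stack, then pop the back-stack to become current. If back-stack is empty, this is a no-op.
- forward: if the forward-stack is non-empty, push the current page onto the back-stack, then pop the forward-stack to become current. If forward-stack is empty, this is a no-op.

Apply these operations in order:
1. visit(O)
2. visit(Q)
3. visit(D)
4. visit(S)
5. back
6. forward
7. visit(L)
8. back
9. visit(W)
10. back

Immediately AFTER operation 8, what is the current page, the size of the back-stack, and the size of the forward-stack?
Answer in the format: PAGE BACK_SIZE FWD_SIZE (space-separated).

After 1 (visit(O)): cur=O back=1 fwd=0
After 2 (visit(Q)): cur=Q back=2 fwd=0
After 3 (visit(D)): cur=D back=3 fwd=0
After 4 (visit(S)): cur=S back=4 fwd=0
After 5 (back): cur=D back=3 fwd=1
After 6 (forward): cur=S back=4 fwd=0
After 7 (visit(L)): cur=L back=5 fwd=0
After 8 (back): cur=S back=4 fwd=1

S 4 1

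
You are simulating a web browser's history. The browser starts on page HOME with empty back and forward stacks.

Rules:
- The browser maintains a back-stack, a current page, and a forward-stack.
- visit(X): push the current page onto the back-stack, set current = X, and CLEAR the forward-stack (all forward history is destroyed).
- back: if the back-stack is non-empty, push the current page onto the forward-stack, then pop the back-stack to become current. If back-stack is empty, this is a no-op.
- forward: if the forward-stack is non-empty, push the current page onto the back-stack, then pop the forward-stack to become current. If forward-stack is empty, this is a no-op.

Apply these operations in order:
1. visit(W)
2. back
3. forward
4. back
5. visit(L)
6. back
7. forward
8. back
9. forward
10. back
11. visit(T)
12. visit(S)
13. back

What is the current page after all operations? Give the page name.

Answer: T

Derivation:
After 1 (visit(W)): cur=W back=1 fwd=0
After 2 (back): cur=HOME back=0 fwd=1
After 3 (forward): cur=W back=1 fwd=0
After 4 (back): cur=HOME back=0 fwd=1
After 5 (visit(L)): cur=L back=1 fwd=0
After 6 (back): cur=HOME back=0 fwd=1
After 7 (forward): cur=L back=1 fwd=0
After 8 (back): cur=HOME back=0 fwd=1
After 9 (forward): cur=L back=1 fwd=0
After 10 (back): cur=HOME back=0 fwd=1
After 11 (visit(T)): cur=T back=1 fwd=0
After 12 (visit(S)): cur=S back=2 fwd=0
After 13 (back): cur=T back=1 fwd=1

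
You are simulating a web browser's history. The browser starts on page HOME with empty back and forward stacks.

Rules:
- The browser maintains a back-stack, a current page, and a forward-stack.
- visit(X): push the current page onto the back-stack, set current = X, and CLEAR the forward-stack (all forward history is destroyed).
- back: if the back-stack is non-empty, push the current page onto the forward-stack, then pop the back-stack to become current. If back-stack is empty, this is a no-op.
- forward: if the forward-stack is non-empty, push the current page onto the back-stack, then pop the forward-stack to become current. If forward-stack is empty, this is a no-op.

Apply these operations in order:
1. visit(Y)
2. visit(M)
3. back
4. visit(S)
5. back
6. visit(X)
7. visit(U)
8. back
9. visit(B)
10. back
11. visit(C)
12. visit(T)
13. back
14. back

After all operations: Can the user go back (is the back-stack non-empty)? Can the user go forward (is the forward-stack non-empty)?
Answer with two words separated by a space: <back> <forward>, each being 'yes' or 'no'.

After 1 (visit(Y)): cur=Y back=1 fwd=0
After 2 (visit(M)): cur=M back=2 fwd=0
After 3 (back): cur=Y back=1 fwd=1
After 4 (visit(S)): cur=S back=2 fwd=0
After 5 (back): cur=Y back=1 fwd=1
After 6 (visit(X)): cur=X back=2 fwd=0
After 7 (visit(U)): cur=U back=3 fwd=0
After 8 (back): cur=X back=2 fwd=1
After 9 (visit(B)): cur=B back=3 fwd=0
After 10 (back): cur=X back=2 fwd=1
After 11 (visit(C)): cur=C back=3 fwd=0
After 12 (visit(T)): cur=T back=4 fwd=0
After 13 (back): cur=C back=3 fwd=1
After 14 (back): cur=X back=2 fwd=2

Answer: yes yes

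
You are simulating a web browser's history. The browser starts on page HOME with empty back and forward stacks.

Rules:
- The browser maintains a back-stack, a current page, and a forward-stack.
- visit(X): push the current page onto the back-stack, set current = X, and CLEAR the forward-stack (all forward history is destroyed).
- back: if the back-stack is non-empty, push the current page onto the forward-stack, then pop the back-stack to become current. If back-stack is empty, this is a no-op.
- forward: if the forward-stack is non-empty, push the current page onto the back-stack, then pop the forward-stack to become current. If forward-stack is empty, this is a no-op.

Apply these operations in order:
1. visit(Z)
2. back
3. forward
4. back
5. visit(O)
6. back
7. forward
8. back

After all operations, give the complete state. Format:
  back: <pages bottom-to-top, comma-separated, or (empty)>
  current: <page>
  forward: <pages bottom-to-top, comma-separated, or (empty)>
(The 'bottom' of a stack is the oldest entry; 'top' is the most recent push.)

Answer: back: (empty)
current: HOME
forward: O

Derivation:
After 1 (visit(Z)): cur=Z back=1 fwd=0
After 2 (back): cur=HOME back=0 fwd=1
After 3 (forward): cur=Z back=1 fwd=0
After 4 (back): cur=HOME back=0 fwd=1
After 5 (visit(O)): cur=O back=1 fwd=0
After 6 (back): cur=HOME back=0 fwd=1
After 7 (forward): cur=O back=1 fwd=0
After 8 (back): cur=HOME back=0 fwd=1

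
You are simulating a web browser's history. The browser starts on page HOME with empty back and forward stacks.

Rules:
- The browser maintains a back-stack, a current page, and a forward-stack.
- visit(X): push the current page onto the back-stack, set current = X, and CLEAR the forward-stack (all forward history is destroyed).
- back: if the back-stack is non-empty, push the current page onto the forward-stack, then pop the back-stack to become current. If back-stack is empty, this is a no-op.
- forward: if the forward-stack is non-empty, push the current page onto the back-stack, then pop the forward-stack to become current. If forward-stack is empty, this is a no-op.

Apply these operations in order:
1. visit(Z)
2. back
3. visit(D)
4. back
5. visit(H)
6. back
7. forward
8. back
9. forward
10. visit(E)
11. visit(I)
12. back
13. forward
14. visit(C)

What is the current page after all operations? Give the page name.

After 1 (visit(Z)): cur=Z back=1 fwd=0
After 2 (back): cur=HOME back=0 fwd=1
After 3 (visit(D)): cur=D back=1 fwd=0
After 4 (back): cur=HOME back=0 fwd=1
After 5 (visit(H)): cur=H back=1 fwd=0
After 6 (back): cur=HOME back=0 fwd=1
After 7 (forward): cur=H back=1 fwd=0
After 8 (back): cur=HOME back=0 fwd=1
After 9 (forward): cur=H back=1 fwd=0
After 10 (visit(E)): cur=E back=2 fwd=0
After 11 (visit(I)): cur=I back=3 fwd=0
After 12 (back): cur=E back=2 fwd=1
After 13 (forward): cur=I back=3 fwd=0
After 14 (visit(C)): cur=C back=4 fwd=0

Answer: C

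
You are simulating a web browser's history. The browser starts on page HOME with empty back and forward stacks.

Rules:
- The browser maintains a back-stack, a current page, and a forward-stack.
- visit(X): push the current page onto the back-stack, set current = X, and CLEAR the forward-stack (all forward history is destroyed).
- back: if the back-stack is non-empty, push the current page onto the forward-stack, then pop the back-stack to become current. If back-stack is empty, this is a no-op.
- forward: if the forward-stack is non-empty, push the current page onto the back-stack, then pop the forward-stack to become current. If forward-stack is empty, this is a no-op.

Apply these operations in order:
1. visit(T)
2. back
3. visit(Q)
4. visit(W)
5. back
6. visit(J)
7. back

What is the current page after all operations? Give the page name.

Answer: Q

Derivation:
After 1 (visit(T)): cur=T back=1 fwd=0
After 2 (back): cur=HOME back=0 fwd=1
After 3 (visit(Q)): cur=Q back=1 fwd=0
After 4 (visit(W)): cur=W back=2 fwd=0
After 5 (back): cur=Q back=1 fwd=1
After 6 (visit(J)): cur=J back=2 fwd=0
After 7 (back): cur=Q back=1 fwd=1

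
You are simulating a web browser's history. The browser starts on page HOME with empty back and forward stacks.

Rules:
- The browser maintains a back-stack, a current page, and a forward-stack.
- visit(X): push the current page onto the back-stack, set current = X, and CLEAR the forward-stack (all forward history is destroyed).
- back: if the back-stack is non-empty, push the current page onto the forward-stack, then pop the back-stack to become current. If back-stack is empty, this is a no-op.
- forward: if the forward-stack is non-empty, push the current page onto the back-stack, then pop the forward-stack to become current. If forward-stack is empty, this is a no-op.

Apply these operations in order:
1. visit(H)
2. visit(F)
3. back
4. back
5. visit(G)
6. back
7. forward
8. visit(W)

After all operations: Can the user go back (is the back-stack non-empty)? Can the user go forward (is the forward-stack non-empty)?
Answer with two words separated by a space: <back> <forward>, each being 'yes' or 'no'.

After 1 (visit(H)): cur=H back=1 fwd=0
After 2 (visit(F)): cur=F back=2 fwd=0
After 3 (back): cur=H back=1 fwd=1
After 4 (back): cur=HOME back=0 fwd=2
After 5 (visit(G)): cur=G back=1 fwd=0
After 6 (back): cur=HOME back=0 fwd=1
After 7 (forward): cur=G back=1 fwd=0
After 8 (visit(W)): cur=W back=2 fwd=0

Answer: yes no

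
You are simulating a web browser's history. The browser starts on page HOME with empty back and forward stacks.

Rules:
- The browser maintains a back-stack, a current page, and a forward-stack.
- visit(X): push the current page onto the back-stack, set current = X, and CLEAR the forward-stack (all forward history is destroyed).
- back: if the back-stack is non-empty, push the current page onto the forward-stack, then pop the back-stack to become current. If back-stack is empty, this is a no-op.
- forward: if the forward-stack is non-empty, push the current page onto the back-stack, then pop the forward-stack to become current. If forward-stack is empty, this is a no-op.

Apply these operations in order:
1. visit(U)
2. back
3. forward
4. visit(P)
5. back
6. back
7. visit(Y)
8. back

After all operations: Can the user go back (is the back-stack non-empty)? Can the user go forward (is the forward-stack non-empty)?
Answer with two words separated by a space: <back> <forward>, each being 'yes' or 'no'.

Answer: no yes

Derivation:
After 1 (visit(U)): cur=U back=1 fwd=0
After 2 (back): cur=HOME back=0 fwd=1
After 3 (forward): cur=U back=1 fwd=0
After 4 (visit(P)): cur=P back=2 fwd=0
After 5 (back): cur=U back=1 fwd=1
After 6 (back): cur=HOME back=0 fwd=2
After 7 (visit(Y)): cur=Y back=1 fwd=0
After 8 (back): cur=HOME back=0 fwd=1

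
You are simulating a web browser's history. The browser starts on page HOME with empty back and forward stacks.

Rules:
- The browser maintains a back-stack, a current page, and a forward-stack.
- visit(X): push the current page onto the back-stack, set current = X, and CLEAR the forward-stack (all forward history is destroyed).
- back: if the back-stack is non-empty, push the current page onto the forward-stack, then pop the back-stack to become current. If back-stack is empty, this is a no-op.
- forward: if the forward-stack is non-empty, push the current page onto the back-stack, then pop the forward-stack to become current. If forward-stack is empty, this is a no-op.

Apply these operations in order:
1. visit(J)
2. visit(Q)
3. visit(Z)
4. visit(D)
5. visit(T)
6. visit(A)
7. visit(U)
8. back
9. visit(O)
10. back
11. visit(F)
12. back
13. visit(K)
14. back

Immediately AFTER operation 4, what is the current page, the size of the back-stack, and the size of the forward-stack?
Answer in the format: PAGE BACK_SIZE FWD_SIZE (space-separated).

After 1 (visit(J)): cur=J back=1 fwd=0
After 2 (visit(Q)): cur=Q back=2 fwd=0
After 3 (visit(Z)): cur=Z back=3 fwd=0
After 4 (visit(D)): cur=D back=4 fwd=0

D 4 0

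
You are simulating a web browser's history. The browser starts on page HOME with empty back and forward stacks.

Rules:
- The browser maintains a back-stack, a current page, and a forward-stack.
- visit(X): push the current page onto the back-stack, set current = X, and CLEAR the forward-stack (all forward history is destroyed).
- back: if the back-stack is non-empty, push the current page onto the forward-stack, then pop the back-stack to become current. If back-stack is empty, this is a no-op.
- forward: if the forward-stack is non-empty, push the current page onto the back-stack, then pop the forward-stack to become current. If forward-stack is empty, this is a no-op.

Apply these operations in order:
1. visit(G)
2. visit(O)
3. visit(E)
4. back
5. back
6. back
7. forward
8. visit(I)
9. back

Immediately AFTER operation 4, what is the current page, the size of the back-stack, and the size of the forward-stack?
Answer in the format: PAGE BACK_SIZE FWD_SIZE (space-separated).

After 1 (visit(G)): cur=G back=1 fwd=0
After 2 (visit(O)): cur=O back=2 fwd=0
After 3 (visit(E)): cur=E back=3 fwd=0
After 4 (back): cur=O back=2 fwd=1

O 2 1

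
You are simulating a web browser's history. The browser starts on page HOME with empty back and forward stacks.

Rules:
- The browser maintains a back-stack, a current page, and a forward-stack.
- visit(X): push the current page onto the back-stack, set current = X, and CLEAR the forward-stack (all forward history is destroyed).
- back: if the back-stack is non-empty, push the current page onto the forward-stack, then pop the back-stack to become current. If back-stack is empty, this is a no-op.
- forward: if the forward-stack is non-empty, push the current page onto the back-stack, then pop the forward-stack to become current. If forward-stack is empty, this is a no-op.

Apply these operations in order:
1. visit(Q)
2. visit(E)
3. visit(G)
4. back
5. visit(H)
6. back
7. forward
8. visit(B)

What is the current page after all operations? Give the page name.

After 1 (visit(Q)): cur=Q back=1 fwd=0
After 2 (visit(E)): cur=E back=2 fwd=0
After 3 (visit(G)): cur=G back=3 fwd=0
After 4 (back): cur=E back=2 fwd=1
After 5 (visit(H)): cur=H back=3 fwd=0
After 6 (back): cur=E back=2 fwd=1
After 7 (forward): cur=H back=3 fwd=0
After 8 (visit(B)): cur=B back=4 fwd=0

Answer: B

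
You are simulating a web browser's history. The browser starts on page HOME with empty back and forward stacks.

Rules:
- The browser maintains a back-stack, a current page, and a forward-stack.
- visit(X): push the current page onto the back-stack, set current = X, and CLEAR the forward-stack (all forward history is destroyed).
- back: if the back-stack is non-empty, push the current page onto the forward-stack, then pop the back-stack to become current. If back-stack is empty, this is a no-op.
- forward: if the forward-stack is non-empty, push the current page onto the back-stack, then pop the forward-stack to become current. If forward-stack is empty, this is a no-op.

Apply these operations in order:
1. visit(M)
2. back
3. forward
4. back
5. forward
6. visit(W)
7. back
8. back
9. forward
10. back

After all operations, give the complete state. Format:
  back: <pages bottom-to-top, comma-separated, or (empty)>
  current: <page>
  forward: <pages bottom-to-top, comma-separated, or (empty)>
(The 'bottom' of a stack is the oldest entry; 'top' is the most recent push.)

Answer: back: (empty)
current: HOME
forward: W,M

Derivation:
After 1 (visit(M)): cur=M back=1 fwd=0
After 2 (back): cur=HOME back=0 fwd=1
After 3 (forward): cur=M back=1 fwd=0
After 4 (back): cur=HOME back=0 fwd=1
After 5 (forward): cur=M back=1 fwd=0
After 6 (visit(W)): cur=W back=2 fwd=0
After 7 (back): cur=M back=1 fwd=1
After 8 (back): cur=HOME back=0 fwd=2
After 9 (forward): cur=M back=1 fwd=1
After 10 (back): cur=HOME back=0 fwd=2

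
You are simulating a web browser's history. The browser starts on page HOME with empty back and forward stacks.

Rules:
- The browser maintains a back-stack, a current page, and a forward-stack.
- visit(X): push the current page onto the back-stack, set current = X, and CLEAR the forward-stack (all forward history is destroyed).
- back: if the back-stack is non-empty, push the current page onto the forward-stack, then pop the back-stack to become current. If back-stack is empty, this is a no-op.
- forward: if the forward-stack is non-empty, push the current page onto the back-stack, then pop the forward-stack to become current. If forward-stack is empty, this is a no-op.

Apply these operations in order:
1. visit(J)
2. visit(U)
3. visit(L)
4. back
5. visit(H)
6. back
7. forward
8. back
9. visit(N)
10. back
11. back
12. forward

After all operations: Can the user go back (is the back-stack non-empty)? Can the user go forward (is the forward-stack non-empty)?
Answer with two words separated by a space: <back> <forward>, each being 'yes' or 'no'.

After 1 (visit(J)): cur=J back=1 fwd=0
After 2 (visit(U)): cur=U back=2 fwd=0
After 3 (visit(L)): cur=L back=3 fwd=0
After 4 (back): cur=U back=2 fwd=1
After 5 (visit(H)): cur=H back=3 fwd=0
After 6 (back): cur=U back=2 fwd=1
After 7 (forward): cur=H back=3 fwd=0
After 8 (back): cur=U back=2 fwd=1
After 9 (visit(N)): cur=N back=3 fwd=0
After 10 (back): cur=U back=2 fwd=1
After 11 (back): cur=J back=1 fwd=2
After 12 (forward): cur=U back=2 fwd=1

Answer: yes yes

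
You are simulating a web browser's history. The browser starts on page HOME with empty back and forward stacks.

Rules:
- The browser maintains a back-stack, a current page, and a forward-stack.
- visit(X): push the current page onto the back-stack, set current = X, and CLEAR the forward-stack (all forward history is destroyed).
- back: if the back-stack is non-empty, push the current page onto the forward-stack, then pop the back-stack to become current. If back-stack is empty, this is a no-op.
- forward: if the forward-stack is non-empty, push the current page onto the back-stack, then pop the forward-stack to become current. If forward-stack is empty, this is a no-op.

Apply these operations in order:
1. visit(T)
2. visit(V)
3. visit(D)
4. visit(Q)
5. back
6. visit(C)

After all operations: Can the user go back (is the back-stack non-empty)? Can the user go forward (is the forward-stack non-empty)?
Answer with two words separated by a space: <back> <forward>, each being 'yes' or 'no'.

After 1 (visit(T)): cur=T back=1 fwd=0
After 2 (visit(V)): cur=V back=2 fwd=0
After 3 (visit(D)): cur=D back=3 fwd=0
After 4 (visit(Q)): cur=Q back=4 fwd=0
After 5 (back): cur=D back=3 fwd=1
After 6 (visit(C)): cur=C back=4 fwd=0

Answer: yes no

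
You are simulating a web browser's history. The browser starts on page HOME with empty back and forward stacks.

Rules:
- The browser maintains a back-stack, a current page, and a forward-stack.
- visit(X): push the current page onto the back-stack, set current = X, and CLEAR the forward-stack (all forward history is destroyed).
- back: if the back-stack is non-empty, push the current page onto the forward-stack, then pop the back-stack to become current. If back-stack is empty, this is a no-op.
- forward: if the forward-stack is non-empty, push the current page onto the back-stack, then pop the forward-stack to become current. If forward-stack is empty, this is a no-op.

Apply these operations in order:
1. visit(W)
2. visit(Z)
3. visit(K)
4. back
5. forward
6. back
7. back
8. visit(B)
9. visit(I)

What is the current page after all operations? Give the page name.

Answer: I

Derivation:
After 1 (visit(W)): cur=W back=1 fwd=0
After 2 (visit(Z)): cur=Z back=2 fwd=0
After 3 (visit(K)): cur=K back=3 fwd=0
After 4 (back): cur=Z back=2 fwd=1
After 5 (forward): cur=K back=3 fwd=0
After 6 (back): cur=Z back=2 fwd=1
After 7 (back): cur=W back=1 fwd=2
After 8 (visit(B)): cur=B back=2 fwd=0
After 9 (visit(I)): cur=I back=3 fwd=0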